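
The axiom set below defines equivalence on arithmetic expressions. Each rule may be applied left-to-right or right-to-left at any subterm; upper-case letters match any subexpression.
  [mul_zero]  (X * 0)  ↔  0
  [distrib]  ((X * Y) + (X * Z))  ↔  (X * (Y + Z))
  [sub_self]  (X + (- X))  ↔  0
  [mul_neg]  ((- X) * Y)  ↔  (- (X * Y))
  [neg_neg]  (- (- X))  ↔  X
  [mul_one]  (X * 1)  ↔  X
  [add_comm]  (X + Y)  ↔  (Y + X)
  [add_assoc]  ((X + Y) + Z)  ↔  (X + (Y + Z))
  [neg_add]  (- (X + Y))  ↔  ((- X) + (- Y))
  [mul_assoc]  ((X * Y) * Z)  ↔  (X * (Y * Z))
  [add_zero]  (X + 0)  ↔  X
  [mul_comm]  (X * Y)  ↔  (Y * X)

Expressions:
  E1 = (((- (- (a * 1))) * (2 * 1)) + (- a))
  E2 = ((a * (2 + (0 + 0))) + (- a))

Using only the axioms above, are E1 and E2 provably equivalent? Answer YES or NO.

YES

step 1: mul_one (→) rewrites (2 * 1) into 2, now (((- (- (a * 1))) * 2) + (- a))
step 2: neg_neg (→) rewrites (- (- (a * 1))) into (a * 1), now (((a * 1) * 2) + (- a))
step 3: mul_one (→) rewrites (a * 1) into a, now ((a * 2) + (- a))
step 4: add_zero (←) rewrites 2 into (2 + 0), now ((a * (2 + 0)) + (- a))
step 5: add_zero (←) rewrites 0 into (0 + 0), which is E2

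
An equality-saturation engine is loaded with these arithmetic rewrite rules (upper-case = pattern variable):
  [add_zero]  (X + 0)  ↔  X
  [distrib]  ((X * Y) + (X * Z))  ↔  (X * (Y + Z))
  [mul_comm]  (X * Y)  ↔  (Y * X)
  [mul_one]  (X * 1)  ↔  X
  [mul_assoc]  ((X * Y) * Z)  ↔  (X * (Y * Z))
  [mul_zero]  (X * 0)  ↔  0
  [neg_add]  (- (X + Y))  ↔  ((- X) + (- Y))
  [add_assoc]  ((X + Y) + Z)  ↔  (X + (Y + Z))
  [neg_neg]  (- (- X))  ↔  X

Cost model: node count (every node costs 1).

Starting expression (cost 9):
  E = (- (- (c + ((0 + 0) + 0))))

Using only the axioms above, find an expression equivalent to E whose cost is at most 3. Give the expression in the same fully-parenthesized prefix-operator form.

(- (- c))   [cost 3]

step 1: add_zero (→) rewrites ((0 + 0) + 0) into (0 + 0), now (- (- (c + (0 + 0))))
step 2: add_zero (→) rewrites (0 + 0) into 0, now (- (- (c + 0)))
step 3: add_zero (→) rewrites (c + 0) into c, reaching cost 3 (bound 3)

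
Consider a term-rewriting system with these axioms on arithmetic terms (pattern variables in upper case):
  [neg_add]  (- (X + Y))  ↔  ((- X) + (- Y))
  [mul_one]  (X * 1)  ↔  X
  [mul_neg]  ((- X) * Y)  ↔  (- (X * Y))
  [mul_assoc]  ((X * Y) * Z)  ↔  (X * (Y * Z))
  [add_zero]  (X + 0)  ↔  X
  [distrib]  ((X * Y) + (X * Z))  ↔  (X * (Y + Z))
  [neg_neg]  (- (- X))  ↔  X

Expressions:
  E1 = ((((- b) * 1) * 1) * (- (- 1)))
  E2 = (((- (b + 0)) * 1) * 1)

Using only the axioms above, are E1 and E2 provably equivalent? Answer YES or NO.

YES

(1) (((- b) * 1) * 1)  =[mul_one →]=  ((- b) * 1)    ⊢ (((- b) * 1) * (- (- 1)))
(2) (- (- 1))  =[neg_neg →]=  1    ⊢ (((- b) * 1) * 1)
(3) b  =[add_zero ←]=  (b + 0)    ⊢ E2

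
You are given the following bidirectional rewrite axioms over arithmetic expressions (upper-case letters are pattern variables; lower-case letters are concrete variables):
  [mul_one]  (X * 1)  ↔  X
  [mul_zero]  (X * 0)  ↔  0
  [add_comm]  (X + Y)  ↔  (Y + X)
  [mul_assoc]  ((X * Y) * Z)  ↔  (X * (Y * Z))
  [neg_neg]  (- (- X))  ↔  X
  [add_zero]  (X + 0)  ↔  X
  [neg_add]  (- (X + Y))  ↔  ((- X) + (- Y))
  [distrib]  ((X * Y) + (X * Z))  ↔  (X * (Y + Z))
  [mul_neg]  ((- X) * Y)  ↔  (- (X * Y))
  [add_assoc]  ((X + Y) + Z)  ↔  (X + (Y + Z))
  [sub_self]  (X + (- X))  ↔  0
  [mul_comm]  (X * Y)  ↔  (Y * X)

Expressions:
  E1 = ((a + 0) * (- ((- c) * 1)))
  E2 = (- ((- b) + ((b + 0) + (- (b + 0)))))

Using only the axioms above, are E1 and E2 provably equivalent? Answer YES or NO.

NO

Every axiom is a valid identity, so a rewrite proof would force E1 and E2 to agree under every assignment.
At a=0, b=1, c=0: E1 = 0 but E2 = 1; they differ, so no derivation exists.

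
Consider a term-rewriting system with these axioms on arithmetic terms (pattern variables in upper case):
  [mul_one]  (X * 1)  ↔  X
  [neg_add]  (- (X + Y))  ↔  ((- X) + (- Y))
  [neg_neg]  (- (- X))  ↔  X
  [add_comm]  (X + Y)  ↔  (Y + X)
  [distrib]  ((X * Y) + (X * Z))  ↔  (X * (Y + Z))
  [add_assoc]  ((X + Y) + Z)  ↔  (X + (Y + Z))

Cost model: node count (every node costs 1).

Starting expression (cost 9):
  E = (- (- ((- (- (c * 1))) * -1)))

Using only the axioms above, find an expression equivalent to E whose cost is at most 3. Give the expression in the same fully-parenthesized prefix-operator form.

(c * -1)   [cost 3]

step 1: neg_neg (→) rewrites (- (- ((- (- (c * 1))) * -1))) into ((- (- (c * 1))) * -1)
step 2: mul_one (→) rewrites (c * 1) into c, now ((- (- c)) * -1)
step 3: neg_neg (→) rewrites (- (- c)) into c, reaching cost 3 (bound 3)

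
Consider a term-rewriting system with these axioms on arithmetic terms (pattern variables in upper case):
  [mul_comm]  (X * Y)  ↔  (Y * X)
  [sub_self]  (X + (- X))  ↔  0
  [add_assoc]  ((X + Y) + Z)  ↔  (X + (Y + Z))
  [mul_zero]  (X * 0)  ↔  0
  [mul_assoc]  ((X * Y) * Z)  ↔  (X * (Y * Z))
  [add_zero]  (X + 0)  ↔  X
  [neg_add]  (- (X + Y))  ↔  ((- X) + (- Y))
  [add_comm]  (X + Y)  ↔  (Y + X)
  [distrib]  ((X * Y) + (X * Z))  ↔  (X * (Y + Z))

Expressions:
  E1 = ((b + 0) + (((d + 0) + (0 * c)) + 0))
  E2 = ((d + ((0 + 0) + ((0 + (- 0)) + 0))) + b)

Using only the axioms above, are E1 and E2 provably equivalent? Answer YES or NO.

1. [add_zero →] (((d + 0) + (0 * c)) + 0)  →  ((d + 0) + (0 * c));  E1 = ((b + 0) + ((d + 0) + (0 * c)))
2. [add_zero →] (d + 0)  →  d;  E1 = ((b + 0) + (d + (0 * c)))
3. [add_zero →] (b + 0)  →  b;  E1 = (b + (d + (0 * c)))
4. [mul_comm →] (0 * c)  →  (c * 0);  E1 = (b + (d + (c * 0)))
5. [mul_zero →] (c * 0)  →  0;  E1 = (b + (d + 0))
6. [add_zero →] (d + 0)  →  d;  E1 = (b + d)
7. [add_comm →] (b + d)  →  (d + b)
8. [add_zero ←] d  →  (d + 0);  E1 = ((d + 0) + b)
9. [add_zero ←] 0  →  (0 + 0);  E1 = ((d + (0 + 0)) + b)
10. [add_zero ←] (0 + 0)  →  ((0 + 0) + 0);  E1 = ((d + ((0 + 0) + 0)) + b)
11. [add_zero ←] 0  →  (0 + 0);  E1 = ((d + ((0 + 0) + (0 + 0))) + b)
12. [sub_self ←] 0  →  (0 + (- 0));  this is E2

YES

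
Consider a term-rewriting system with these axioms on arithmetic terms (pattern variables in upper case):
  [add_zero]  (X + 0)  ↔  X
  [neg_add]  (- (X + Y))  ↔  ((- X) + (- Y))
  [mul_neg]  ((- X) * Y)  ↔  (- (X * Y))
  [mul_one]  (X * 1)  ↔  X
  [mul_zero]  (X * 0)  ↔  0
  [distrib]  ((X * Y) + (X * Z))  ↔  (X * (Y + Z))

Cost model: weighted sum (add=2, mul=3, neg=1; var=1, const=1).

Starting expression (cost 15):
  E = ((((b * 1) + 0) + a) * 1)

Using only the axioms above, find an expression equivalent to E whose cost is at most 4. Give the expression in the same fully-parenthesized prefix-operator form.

step 1: mul_one (→) rewrites ((((b * 1) + 0) + a) * 1) into (((b * 1) + 0) + a)
step 2: mul_one (→) rewrites (b * 1) into b, now ((b + 0) + a)
step 3: add_zero (→) rewrites (b + 0) into b, reaching cost 4 (bound 4)

(b + a)   [cost 4]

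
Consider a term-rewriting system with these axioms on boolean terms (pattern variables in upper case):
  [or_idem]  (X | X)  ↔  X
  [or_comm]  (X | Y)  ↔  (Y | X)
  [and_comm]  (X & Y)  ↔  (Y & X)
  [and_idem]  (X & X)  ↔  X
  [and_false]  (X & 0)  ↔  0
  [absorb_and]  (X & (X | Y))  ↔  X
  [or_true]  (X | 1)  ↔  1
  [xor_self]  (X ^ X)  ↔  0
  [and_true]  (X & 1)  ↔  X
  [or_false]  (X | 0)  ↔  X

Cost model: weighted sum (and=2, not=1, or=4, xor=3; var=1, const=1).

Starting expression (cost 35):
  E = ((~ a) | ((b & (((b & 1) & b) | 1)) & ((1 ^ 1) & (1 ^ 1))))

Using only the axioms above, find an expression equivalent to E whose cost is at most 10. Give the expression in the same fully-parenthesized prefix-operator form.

((~ a) | (0 & b))   [cost 10]

(1) (b & 1)  =[and_true →]=  b    ⊢ ((~ a) | ((b & ((b & b) | 1)) & ((1 ^ 1) & (1 ^ 1))))
(2) ((b & ((b & b) | 1)) & ((1 ^ 1) & (1 ^ 1)))  =[and_comm →]=  (((1 ^ 1) & (1 ^ 1)) & (b & ((b & b) | 1)))    ⊢ ((~ a) | (((1 ^ 1) & (1 ^ 1)) & (b & ((b & b) | 1))))
(3) (b & b)  =[and_idem →]=  b    ⊢ ((~ a) | (((1 ^ 1) & (1 ^ 1)) & (b & (b | 1))))
(4) ((1 ^ 1) & (1 ^ 1))  =[and_idem →]=  (1 ^ 1)    ⊢ ((~ a) | ((1 ^ 1) & (b & (b | 1))))
(5) (b & (b | 1))  =[absorb_and →]=  b    ⊢ ((~ a) | ((1 ^ 1) & b))
(6) (1 ^ 1)  =[xor_self →]=  0    ⊢ cost 10, within 10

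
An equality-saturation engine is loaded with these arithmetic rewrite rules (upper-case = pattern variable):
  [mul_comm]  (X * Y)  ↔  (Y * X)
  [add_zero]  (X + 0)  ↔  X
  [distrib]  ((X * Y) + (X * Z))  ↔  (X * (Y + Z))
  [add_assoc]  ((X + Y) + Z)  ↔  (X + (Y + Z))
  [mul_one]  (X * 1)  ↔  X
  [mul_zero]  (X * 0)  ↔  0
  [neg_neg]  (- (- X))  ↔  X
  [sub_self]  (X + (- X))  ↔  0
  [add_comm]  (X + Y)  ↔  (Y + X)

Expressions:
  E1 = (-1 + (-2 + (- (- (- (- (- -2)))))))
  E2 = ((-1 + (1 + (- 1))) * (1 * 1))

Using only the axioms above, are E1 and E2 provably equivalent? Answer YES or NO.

1. [neg_neg →] (- (- (- -2)))  →  (- -2);  E1 = (-1 + (-2 + (- (- (- -2)))))
2. [neg_neg →] (- (- -2))  →  -2;  E1 = (-1 + (-2 + (- -2)))
3. [sub_self →] (-2 + (- -2))  →  0;  E1 = (-1 + 0)
4. [mul_one ←] (-1 + 0)  →  ((-1 + 0) * 1)
5. [mul_one ←] 1  →  (1 * 1);  E1 = ((-1 + 0) * (1 * 1))
6. [sub_self ←] 0  →  (1 + (- 1));  this is E2

YES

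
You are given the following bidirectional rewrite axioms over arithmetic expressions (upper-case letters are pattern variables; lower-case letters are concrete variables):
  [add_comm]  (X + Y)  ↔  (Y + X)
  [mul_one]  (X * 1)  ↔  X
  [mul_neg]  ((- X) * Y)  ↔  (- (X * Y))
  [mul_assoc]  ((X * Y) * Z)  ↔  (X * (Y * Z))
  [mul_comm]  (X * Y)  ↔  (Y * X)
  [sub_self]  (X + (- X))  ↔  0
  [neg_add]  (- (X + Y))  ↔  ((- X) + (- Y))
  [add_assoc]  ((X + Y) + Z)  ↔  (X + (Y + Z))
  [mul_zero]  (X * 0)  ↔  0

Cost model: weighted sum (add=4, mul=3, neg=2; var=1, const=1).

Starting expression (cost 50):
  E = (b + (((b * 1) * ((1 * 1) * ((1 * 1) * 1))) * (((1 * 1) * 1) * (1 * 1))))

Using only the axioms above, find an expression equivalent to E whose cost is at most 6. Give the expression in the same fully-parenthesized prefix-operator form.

(b + b)   [cost 6]

(1) ((1 * 1) * 1)  =[mul_one →]=  (1 * 1)    ⊢ (b + (((b * 1) * ((1 * 1) * (1 * 1))) * (((1 * 1) * 1) * (1 * 1))))
(2) (1 * 1)  =[mul_one →]=  1    ⊢ (b + (((b * 1) * ((1 * 1) * (1 * 1))) * (((1 * 1) * 1) * 1)))
(3) (b + (((b * 1) * ((1 * 1) * (1 * 1))) * (((1 * 1) * 1) * 1)))  =[add_comm →]=  ((((b * 1) * ((1 * 1) * (1 * 1))) * (((1 * 1) * 1) * 1)) + b)
(4) (b * 1)  =[mul_one →]=  b    ⊢ (((b * ((1 * 1) * (1 * 1))) * (((1 * 1) * 1) * 1)) + b)
(5) ((1 * 1) * 1)  =[mul_one →]=  (1 * 1)    ⊢ (((b * ((1 * 1) * (1 * 1))) * ((1 * 1) * 1)) + b)
(6) (1 * 1)  =[mul_one →]=  1    ⊢ (((b * ((1 * 1) * 1)) * ((1 * 1) * 1)) + b)
(7) (1 * 1)  =[mul_one →]=  1    ⊢ (((b * ((1 * 1) * 1)) * (1 * 1)) + b)
(8) ((1 * 1) * 1)  =[mul_comm →]=  (1 * (1 * 1))    ⊢ (((b * (1 * (1 * 1))) * (1 * 1)) + b)
(9) (1 * 1)  =[mul_one →]=  1    ⊢ (((b * (1 * (1 * 1))) * 1) + b)
(10) (b * (1 * (1 * 1)))  =[mul_comm →]=  ((1 * (1 * 1)) * b)    ⊢ ((((1 * (1 * 1)) * b) * 1) + b)
(11) (1 * (1 * 1))  =[mul_comm →]=  ((1 * 1) * 1)    ⊢ (((((1 * 1) * 1) * b) * 1) + b)
(12) (1 * 1)  =[mul_one →]=  1    ⊢ ((((1 * 1) * b) * 1) + b)
(13) (1 * 1)  =[mul_one →]=  1    ⊢ (((1 * b) * 1) + b)
(14) (1 * b)  =[mul_comm →]=  (b * 1)    ⊢ (((b * 1) * 1) + b)
(15) ((b * 1) * 1)  =[mul_one →]=  (b * 1)    ⊢ ((b * 1) + b)
(16) ((b * 1) + b)  =[add_comm →]=  (b + (b * 1))
(17) (b * 1)  =[mul_one →]=  b    ⊢ cost 6, within 6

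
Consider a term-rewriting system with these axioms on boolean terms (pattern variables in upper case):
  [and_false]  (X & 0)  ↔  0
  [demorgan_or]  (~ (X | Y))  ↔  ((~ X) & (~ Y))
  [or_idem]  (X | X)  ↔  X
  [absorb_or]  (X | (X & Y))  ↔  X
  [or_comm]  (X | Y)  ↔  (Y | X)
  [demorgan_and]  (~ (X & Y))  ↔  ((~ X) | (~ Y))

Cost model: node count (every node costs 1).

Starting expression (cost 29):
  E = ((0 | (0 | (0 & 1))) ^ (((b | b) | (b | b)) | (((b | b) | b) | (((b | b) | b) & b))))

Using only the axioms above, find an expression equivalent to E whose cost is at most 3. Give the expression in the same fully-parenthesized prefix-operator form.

(0 ^ b)   [cost 3]

step 1: absorb_or (→) rewrites (((b | b) | b) | (((b | b) | b) & b)) into ((b | b) | b), now ((0 | (0 | (0 & 1))) ^ (((b | b) | (b | b)) | ((b | b) | b)))
step 2: absorb_or (→) rewrites (0 | (0 & 1)) into 0, now ((0 | 0) ^ (((b | b) | (b | b)) | ((b | b) | b)))
step 3: or_idem (→) rewrites (b | b) into b, now ((0 | 0) ^ (((b | b) | b) | ((b | b) | b)))
step 4: or_idem (→) rewrites (((b | b) | b) | ((b | b) | b)) into ((b | b) | b), now ((0 | 0) ^ ((b | b) | b))
step 5: or_idem (→) rewrites (b | b) into b, now ((0 | 0) ^ (b | b))
step 6: or_idem (→) rewrites (0 | 0) into 0, now (0 ^ (b | b))
step 7: or_idem (→) rewrites (b | b) into b, reaching cost 3 (bound 3)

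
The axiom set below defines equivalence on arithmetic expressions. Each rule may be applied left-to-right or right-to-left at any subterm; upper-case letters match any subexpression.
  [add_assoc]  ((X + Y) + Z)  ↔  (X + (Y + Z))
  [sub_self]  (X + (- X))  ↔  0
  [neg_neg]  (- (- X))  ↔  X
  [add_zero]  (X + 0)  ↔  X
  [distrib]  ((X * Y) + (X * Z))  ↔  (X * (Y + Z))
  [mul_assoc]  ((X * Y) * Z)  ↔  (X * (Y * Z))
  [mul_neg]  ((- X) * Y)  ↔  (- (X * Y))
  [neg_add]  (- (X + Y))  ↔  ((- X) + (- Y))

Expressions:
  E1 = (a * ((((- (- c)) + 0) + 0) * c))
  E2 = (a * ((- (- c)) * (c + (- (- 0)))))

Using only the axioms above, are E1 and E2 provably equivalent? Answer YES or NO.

1. [add_zero →] ((- (- c)) + 0)  →  (- (- c));  E1 = (a * (((- (- c)) + 0) * c))
2. [neg_neg →] (- (- c))  →  c;  E1 = (a * ((c + 0) * c))
3. [add_zero →] (c + 0)  →  c;  E1 = (a * (c * c))
4. [add_zero ←] c  →  (c + 0);  E1 = (a * (c * (c + 0)))
5. [neg_neg ←] c  →  (- (- c));  E1 = (a * ((- (- c)) * (c + 0)))
6. [neg_neg ←] 0  →  (- (- 0));  this is E2

YES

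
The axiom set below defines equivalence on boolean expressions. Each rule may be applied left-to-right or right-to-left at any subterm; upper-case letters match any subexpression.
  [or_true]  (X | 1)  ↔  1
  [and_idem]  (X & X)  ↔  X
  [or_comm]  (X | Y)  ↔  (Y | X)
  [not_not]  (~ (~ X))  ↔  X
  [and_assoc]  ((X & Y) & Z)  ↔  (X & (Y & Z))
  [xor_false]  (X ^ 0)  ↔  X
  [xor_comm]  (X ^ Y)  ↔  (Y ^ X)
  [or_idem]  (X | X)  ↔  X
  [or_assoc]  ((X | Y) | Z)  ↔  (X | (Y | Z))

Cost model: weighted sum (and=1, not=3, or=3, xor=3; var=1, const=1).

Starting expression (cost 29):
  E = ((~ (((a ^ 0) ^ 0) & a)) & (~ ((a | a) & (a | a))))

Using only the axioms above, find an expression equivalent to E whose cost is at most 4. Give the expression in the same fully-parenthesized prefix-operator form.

(~ a)   [cost 4]

(1) (a ^ 0)  =[xor_false →]=  a    ⊢ ((~ ((a ^ 0) & a)) & (~ ((a | a) & (a | a))))
(2) ((a | a) & (a | a))  =[and_idem →]=  (a | a)    ⊢ ((~ ((a ^ 0) & a)) & (~ (a | a)))
(3) (a ^ 0)  =[xor_false →]=  a    ⊢ ((~ (a & a)) & (~ (a | a)))
(4) (a & a)  =[and_idem →]=  a    ⊢ ((~ a) & (~ (a | a)))
(5) (a | a)  =[or_idem →]=  a    ⊢ ((~ a) & (~ a))
(6) ((~ a) & (~ a))  =[and_idem →]=  (~ a)    ⊢ cost 4, within 4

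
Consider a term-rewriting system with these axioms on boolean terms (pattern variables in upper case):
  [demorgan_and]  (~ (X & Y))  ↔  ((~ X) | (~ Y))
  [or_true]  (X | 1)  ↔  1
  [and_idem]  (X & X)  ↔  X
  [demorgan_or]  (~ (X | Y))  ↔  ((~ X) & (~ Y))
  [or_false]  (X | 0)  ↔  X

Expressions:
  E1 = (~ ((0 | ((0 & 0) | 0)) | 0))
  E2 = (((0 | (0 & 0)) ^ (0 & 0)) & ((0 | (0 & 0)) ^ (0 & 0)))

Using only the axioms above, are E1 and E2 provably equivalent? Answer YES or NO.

NO

The axioms are sound identities: if E1 ↔* E2 then E1 and E2 evaluate identically under any assignment.
Under the empty assignment (no variables occur): E1 evaluates to 1, E2 to 0. Distinct ⇒ no rewrite sequence connects them.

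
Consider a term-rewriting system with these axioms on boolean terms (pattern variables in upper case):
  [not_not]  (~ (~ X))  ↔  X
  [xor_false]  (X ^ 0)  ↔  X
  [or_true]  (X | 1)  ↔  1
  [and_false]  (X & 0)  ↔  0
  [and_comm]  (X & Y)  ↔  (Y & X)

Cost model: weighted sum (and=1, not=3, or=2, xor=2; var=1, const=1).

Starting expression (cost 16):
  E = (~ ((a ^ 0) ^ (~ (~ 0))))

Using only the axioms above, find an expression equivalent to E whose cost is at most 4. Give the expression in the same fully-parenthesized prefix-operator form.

(~ a)   [cost 4]

step 1: xor_false (→) rewrites (a ^ 0) into a, now (~ (a ^ (~ (~ 0))))
step 2: not_not (→) rewrites (~ (~ 0)) into 0, now (~ (a ^ 0))
step 3: xor_false (→) rewrites (a ^ 0) into a, reaching cost 4 (bound 4)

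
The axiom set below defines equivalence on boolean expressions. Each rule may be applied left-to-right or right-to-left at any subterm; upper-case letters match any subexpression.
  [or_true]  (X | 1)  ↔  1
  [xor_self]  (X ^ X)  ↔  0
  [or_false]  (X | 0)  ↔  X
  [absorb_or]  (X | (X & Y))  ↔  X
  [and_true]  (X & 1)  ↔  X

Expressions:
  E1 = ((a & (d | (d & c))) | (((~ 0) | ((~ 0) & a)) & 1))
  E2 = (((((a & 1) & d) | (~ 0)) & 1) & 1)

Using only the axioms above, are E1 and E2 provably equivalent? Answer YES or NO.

YES

1. [and_true →] (((~ 0) | ((~ 0) & a)) & 1)  →  ((~ 0) | ((~ 0) & a));  E1 = ((a & (d | (d & c))) | ((~ 0) | ((~ 0) & a)))
2. [absorb_or →] (d | (d & c))  →  d;  E1 = ((a & d) | ((~ 0) | ((~ 0) & a)))
3. [absorb_or →] ((~ 0) | ((~ 0) & a))  →  (~ 0);  E1 = ((a & d) | (~ 0))
4. [and_true ←] ((a & d) | (~ 0))  →  (((a & d) | (~ 0)) & 1)
5. [and_true ←] a  →  (a & 1);  E1 = ((((a & 1) & d) | (~ 0)) & 1)
6. [and_true ←] ((((a & 1) & d) | (~ 0)) & 1)  →  (((((a & 1) & d) | (~ 0)) & 1) & 1);  this is E2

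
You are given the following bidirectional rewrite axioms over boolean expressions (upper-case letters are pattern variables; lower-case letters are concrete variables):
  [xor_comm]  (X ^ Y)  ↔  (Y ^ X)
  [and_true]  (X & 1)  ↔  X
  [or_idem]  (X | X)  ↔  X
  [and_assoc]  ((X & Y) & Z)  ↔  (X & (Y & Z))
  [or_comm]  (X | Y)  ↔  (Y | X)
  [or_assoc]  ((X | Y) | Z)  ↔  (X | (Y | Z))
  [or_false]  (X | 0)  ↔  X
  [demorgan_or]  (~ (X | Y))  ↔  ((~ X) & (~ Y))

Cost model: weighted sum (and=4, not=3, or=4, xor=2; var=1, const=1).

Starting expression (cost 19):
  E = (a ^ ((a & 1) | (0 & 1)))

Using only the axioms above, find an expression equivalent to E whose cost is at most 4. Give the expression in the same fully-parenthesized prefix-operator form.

(a ^ a)   [cost 4]

(1) (0 & 1)  =[and_true →]=  0    ⊢ (a ^ ((a & 1) | 0))
(2) ((a & 1) | 0)  =[or_false →]=  (a & 1)    ⊢ (a ^ (a & 1))
(3) (a & 1)  =[and_true →]=  a    ⊢ cost 4, within 4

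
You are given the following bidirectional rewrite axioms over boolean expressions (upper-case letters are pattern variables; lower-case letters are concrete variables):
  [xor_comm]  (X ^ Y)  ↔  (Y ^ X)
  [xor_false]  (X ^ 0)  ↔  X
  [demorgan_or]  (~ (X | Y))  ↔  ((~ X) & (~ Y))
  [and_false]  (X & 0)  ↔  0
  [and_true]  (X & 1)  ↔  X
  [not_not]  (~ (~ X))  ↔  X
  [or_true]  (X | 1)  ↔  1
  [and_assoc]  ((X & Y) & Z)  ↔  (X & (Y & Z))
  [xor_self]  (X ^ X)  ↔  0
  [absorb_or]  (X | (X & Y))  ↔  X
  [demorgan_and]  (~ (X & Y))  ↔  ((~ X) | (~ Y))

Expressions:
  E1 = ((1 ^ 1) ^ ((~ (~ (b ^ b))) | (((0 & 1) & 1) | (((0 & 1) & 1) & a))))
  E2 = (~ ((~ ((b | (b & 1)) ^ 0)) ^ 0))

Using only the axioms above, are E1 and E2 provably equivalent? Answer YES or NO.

NO

All listed rules preserve value, hence provable equivalence implies equal values everywhere; look for a separating assignment.
a=0, b=1 gives E1 ↦ 0, E2 ↦ 1; values differ ⇒ not provably equivalent.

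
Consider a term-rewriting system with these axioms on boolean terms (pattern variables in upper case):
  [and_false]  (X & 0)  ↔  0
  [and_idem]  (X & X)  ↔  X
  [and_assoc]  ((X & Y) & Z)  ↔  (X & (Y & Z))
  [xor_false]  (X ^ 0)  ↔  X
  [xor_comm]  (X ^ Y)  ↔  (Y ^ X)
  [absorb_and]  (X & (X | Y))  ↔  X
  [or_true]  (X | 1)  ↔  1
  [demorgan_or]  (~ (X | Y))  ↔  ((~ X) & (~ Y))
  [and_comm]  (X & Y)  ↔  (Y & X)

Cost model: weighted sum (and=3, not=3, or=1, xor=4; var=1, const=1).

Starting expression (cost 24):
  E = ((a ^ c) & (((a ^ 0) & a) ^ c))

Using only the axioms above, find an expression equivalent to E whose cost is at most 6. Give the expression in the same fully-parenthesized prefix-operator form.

(a ^ c)   [cost 6]

(1) (a ^ 0)  =[xor_false →]=  a    ⊢ ((a ^ c) & ((a & a) ^ c))
(2) (a & a)  =[and_idem →]=  a    ⊢ ((a ^ c) & (a ^ c))
(3) ((a ^ c) & (a ^ c))  =[and_idem →]=  (a ^ c)    ⊢ cost 6, within 6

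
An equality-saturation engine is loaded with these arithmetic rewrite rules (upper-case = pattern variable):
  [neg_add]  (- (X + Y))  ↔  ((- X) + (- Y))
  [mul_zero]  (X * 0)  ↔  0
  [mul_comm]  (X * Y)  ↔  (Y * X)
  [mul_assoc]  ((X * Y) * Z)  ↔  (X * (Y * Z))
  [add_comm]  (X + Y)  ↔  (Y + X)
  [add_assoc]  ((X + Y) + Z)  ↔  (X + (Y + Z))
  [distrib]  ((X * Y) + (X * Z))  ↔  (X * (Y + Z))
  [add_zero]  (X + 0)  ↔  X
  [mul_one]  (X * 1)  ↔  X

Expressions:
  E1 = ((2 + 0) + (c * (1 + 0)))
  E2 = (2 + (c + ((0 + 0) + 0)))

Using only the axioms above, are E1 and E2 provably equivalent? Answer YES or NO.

step 1: add_zero (→) rewrites (2 + 0) into 2, now (2 + (c * (1 + 0)))
step 2: add_zero (→) rewrites (1 + 0) into 1, now (2 + (c * 1))
step 3: mul_one (→) rewrites (c * 1) into c, now (2 + c)
step 4: add_zero (←) rewrites c into (c + 0), now (2 + (c + 0))
step 5: add_zero (←) rewrites 0 into (0 + 0), now (2 + (c + (0 + 0)))
step 6: add_zero (←) rewrites (0 + 0) into ((0 + 0) + 0), which is E2

YES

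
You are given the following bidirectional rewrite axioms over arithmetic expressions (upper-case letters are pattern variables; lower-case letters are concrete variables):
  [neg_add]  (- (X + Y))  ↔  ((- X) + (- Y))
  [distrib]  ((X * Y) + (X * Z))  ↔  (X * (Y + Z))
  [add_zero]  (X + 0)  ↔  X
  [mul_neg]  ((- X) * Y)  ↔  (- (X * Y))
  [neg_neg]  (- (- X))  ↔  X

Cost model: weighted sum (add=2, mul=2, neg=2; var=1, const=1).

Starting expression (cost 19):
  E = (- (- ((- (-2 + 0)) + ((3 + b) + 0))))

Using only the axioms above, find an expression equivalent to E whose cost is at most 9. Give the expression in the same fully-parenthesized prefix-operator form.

step 1: add_zero (→) rewrites (-2 + 0) into -2, now (- (- ((- -2) + ((3 + b) + 0))))
step 2: neg_neg (→) rewrites (- (- ((- -2) + ((3 + b) + 0)))) into ((- -2) + ((3 + b) + 0))
step 3: add_zero (→) rewrites ((3 + b) + 0) into (3 + b), reaching cost 9 (bound 9)

((- -2) + (3 + b))   [cost 9]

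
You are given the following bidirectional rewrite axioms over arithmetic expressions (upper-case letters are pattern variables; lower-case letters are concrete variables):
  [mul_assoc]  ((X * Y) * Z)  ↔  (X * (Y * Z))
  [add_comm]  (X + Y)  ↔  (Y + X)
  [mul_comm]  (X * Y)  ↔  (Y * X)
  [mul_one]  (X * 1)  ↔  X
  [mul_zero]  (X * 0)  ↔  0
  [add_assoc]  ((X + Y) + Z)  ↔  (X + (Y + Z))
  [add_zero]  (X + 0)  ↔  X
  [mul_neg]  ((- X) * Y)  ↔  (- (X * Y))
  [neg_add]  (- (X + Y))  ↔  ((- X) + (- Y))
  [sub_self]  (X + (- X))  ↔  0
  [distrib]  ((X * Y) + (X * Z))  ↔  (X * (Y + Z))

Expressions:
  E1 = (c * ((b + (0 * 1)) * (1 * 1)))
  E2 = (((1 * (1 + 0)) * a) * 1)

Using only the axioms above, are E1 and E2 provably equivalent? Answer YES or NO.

NO

Every axiom is a valid identity, so a rewrite proof would force E1 and E2 to agree under every assignment.
At a=0, b=1, c=1: E1 = 1 but E2 = 0; they differ, so no derivation exists.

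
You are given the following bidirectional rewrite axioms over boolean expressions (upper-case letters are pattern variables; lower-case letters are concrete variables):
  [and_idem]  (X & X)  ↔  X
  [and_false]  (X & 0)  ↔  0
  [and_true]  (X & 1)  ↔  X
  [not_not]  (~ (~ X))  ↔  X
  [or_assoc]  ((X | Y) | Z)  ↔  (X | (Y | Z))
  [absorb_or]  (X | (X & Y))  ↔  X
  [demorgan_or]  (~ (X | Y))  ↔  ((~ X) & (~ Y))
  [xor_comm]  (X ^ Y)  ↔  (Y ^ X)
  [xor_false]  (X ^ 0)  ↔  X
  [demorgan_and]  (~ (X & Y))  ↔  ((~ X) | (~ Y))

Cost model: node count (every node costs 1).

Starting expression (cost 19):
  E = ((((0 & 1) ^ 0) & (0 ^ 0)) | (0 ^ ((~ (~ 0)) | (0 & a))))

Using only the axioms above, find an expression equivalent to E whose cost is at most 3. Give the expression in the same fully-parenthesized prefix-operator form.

(0 | 0)   [cost 3]

step 1: not_not (→) rewrites (~ (~ 0)) into 0, now ((((0 & 1) ^ 0) & (0 ^ 0)) | (0 ^ (0 | (0 & a))))
step 2: absorb_or (→) rewrites (0 | (0 & a)) into 0, now ((((0 & 1) ^ 0) & (0 ^ 0)) | (0 ^ 0))
step 3: and_true (→) rewrites (0 & 1) into 0, now (((0 ^ 0) & (0 ^ 0)) | (0 ^ 0))
step 4: xor_false (→) rewrites (0 ^ 0) into 0, now (((0 ^ 0) & (0 ^ 0)) | 0)
step 5: and_idem (→) rewrites ((0 ^ 0) & (0 ^ 0)) into (0 ^ 0), now ((0 ^ 0) | 0)
step 6: xor_false (→) rewrites (0 ^ 0) into 0, reaching cost 3 (bound 3)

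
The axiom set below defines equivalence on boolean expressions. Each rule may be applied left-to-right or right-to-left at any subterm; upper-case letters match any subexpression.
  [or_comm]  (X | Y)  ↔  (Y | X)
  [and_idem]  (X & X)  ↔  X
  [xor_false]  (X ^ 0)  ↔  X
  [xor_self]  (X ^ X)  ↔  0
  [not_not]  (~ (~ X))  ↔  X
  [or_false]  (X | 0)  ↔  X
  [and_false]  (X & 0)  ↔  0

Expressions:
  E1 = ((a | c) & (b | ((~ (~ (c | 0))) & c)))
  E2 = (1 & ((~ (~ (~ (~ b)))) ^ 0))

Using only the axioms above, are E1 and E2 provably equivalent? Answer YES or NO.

NO

Every axiom is a valid identity, so a rewrite proof would force E1 and E2 to agree under every assignment.
At a=0, b=0, c=1: E1 = 1 but E2 = 0; they differ, so no derivation exists.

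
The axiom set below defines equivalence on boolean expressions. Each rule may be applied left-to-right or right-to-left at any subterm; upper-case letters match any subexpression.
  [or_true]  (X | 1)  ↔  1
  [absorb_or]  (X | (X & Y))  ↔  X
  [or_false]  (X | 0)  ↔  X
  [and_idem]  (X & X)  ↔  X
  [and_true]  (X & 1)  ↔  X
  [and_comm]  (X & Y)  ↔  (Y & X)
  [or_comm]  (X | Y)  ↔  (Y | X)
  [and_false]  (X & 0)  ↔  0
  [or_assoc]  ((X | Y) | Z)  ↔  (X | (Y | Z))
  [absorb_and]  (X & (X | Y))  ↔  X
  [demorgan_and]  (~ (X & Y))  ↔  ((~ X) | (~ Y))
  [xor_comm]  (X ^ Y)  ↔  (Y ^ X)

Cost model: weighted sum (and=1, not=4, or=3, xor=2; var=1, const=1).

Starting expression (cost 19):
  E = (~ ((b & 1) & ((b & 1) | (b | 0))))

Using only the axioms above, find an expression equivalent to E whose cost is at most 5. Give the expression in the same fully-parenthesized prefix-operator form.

(~ b)   [cost 5]

(1) (b | 0)  =[or_false →]=  b    ⊢ (~ ((b & 1) & ((b & 1) | b)))
(2) ((b & 1) & ((b & 1) | b))  =[absorb_and →]=  (b & 1)    ⊢ (~ (b & 1))
(3) (b & 1)  =[and_true →]=  b    ⊢ cost 5, within 5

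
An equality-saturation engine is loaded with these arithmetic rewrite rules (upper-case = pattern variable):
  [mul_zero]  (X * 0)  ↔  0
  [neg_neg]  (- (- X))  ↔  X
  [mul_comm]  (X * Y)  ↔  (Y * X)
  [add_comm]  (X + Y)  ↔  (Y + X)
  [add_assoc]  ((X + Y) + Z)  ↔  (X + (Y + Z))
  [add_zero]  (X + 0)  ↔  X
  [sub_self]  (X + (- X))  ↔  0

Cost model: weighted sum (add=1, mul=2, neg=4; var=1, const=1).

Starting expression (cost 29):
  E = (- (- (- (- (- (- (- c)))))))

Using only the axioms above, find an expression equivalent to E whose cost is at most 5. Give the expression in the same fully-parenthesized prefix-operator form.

(- c)   [cost 5]

(1) (- (- (- c)))  =[neg_neg →]=  (- c)    ⊢ (- (- (- (- (- c)))))
(2) (- (- c))  =[neg_neg →]=  c    ⊢ (- (- (- c)))
(3) (- (- c))  =[neg_neg →]=  c    ⊢ cost 5, within 5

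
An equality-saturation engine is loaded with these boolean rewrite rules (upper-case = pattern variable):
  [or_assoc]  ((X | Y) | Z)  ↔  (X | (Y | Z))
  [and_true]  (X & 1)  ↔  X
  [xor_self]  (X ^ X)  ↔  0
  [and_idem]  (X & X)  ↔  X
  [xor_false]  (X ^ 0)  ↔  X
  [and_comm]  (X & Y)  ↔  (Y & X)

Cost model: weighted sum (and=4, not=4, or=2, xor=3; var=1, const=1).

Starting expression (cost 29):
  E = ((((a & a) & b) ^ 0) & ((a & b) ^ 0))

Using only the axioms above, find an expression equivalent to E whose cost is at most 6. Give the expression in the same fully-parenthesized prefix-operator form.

(1) (a & a)  =[and_idem →]=  a    ⊢ (((a & b) ^ 0) & ((a & b) ^ 0))
(2) (((a & b) ^ 0) & ((a & b) ^ 0))  =[and_idem →]=  ((a & b) ^ 0)
(3) ((a & b) ^ 0)  =[xor_false →]=  (a & b)    ⊢ cost 6, within 6

(a & b)   [cost 6]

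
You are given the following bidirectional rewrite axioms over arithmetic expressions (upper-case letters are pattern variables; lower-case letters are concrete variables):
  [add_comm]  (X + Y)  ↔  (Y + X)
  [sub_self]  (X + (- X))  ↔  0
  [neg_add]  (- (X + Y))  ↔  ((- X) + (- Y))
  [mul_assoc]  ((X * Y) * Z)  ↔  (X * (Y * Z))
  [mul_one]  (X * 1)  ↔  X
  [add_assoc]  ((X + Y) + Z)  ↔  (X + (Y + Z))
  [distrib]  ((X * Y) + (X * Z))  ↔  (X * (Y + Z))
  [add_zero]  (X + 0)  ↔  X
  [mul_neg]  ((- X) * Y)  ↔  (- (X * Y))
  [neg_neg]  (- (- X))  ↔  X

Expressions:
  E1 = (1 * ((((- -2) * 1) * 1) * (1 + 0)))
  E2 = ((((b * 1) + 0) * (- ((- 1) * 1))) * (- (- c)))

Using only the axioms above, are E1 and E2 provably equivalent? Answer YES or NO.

NO

Every axiom is a valid identity, so a rewrite proof would force E1 and E2 to agree under every assignment.
At b=0, c=0: E1 = 2 but E2 = 0; they differ, so no derivation exists.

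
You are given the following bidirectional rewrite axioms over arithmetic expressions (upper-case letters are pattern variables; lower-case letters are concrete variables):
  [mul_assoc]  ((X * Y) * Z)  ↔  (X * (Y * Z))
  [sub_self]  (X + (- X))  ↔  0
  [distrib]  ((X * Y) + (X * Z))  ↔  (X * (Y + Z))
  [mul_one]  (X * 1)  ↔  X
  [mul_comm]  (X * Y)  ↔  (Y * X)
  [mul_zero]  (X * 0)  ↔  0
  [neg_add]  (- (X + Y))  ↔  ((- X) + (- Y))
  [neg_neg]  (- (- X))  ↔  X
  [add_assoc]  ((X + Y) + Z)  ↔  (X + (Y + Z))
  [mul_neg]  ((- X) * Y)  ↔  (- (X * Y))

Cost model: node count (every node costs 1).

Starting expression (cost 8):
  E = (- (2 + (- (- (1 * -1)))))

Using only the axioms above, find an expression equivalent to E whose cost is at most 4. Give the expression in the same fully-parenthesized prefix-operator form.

(- (2 + -1))   [cost 4]

(1) (- (- (1 * -1)))  =[neg_neg →]=  (1 * -1)    ⊢ (- (2 + (1 * -1)))
(2) (1 * -1)  =[mul_comm →]=  (-1 * 1)    ⊢ (- (2 + (-1 * 1)))
(3) (-1 * 1)  =[mul_one →]=  -1    ⊢ cost 4, within 4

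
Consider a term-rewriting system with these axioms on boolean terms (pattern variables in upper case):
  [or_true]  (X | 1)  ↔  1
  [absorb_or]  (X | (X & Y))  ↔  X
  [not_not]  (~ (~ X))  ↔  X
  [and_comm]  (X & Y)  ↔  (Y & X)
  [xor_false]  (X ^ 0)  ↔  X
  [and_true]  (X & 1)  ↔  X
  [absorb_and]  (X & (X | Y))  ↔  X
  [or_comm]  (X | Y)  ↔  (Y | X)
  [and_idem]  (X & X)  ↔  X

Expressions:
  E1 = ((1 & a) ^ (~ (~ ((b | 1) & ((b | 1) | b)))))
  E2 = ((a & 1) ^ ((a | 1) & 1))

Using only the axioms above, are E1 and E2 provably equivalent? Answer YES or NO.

step 1: not_not (→) rewrites (~ (~ ((b | 1) & ((b | 1) | b)))) into ((b | 1) & ((b | 1) | b)), now ((1 & a) ^ ((b | 1) & ((b | 1) | b)))
step 2: absorb_and (→) rewrites ((b | 1) & ((b | 1) | b)) into (b | 1), now ((1 & a) ^ (b | 1))
step 3: and_comm (→) rewrites (1 & a) into (a & 1), now ((a & 1) ^ (b | 1))
step 4: or_true (→) rewrites (b | 1) into 1, now ((a & 1) ^ 1)
step 5: and_true (→) rewrites (a & 1) into a, now (a ^ 1)
step 6: or_true (←) rewrites 1 into (a | 1), now (a ^ (a | 1))
step 7: and_true (←) rewrites (a | 1) into ((a | 1) & 1), now (a ^ ((a | 1) & 1))
step 8: and_true (←) rewrites a into (a & 1), which is E2

YES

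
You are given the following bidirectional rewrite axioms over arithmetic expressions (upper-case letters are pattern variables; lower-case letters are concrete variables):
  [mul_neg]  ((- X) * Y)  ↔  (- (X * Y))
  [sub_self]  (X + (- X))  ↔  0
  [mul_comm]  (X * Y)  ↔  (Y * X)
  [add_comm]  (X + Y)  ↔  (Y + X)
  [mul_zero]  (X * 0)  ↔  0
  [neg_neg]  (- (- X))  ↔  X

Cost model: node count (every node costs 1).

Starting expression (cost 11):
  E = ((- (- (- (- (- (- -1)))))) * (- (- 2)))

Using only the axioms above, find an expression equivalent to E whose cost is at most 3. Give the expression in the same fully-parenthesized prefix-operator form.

(-1 * 2)   [cost 3]

1. [neg_neg →] (- (- (- (- (- -1)))))  →  (- (- (- -1)));  E = ((- (- (- (- -1)))) * (- (- 2)))
2. [neg_neg →] (- (- -1))  →  -1;  E = ((- (- -1)) * (- (- 2)))
3. [neg_neg →] (- (- -1))  →  -1;  E = (-1 * (- (- 2)))
4. [neg_neg →] (- (- 2))  →  2;  cost 3 ≤ 3, done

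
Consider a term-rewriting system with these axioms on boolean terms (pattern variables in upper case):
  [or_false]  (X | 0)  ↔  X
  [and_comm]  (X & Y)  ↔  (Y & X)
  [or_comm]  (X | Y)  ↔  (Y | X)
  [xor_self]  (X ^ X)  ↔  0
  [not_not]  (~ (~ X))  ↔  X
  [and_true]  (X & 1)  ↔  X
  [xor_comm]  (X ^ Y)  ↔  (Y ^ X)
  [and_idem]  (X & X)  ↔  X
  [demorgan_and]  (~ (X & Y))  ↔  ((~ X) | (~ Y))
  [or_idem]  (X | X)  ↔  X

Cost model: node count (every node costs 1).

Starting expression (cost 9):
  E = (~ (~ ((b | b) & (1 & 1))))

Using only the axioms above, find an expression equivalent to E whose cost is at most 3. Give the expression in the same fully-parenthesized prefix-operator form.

1. [and_idem →] (1 & 1)  →  1;  E = (~ (~ ((b | b) & 1)))
2. [or_idem →] (b | b)  →  b;  E = (~ (~ (b & 1)))
3. [not_not →] (~ (~ (b & 1)))  →  (b & 1);  cost 3 ≤ 3, done

(b & 1)   [cost 3]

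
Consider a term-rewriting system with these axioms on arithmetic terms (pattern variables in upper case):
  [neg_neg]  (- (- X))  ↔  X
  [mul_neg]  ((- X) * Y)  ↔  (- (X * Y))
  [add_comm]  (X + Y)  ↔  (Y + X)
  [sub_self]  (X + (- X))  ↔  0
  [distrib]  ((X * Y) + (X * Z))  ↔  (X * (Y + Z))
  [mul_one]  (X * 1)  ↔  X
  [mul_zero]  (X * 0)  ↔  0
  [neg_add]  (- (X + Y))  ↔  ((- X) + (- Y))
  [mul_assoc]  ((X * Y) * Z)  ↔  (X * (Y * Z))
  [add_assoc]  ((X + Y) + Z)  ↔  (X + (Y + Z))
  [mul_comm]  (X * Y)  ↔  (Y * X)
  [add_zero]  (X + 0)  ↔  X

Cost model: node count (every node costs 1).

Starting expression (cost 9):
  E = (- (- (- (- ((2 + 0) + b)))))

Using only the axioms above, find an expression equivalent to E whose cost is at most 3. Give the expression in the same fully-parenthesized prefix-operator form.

1. [add_zero →] (2 + 0)  →  2;  E = (- (- (- (- (2 + b)))))
2. [neg_neg →] (- (- (2 + b)))  →  (2 + b);  E = (- (- (2 + b)))
3. [neg_neg →] (- (- (2 + b)))  →  (2 + b);  cost 3 ≤ 3, done

(2 + b)   [cost 3]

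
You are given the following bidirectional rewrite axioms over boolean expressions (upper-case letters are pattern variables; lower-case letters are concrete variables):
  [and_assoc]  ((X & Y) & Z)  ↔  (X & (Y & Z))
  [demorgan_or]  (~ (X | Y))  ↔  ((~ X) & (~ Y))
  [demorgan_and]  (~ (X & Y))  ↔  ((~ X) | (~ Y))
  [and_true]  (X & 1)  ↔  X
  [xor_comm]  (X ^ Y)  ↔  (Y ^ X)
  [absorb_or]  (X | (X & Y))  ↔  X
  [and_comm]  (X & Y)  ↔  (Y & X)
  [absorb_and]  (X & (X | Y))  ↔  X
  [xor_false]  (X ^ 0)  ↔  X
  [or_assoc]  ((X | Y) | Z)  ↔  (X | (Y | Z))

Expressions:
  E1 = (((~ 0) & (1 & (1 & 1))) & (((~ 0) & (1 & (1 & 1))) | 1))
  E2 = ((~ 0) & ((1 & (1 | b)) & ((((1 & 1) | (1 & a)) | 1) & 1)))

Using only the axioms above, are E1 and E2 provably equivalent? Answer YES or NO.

YES

(1) (((~ 0) & (1 & (1 & 1))) & (((~ 0) & (1 & (1 & 1))) | 1))  =[absorb_and →]=  ((~ 0) & (1 & (1 & 1)))
(2) (1 & 1)  =[and_true →]=  1    ⊢ ((~ 0) & (1 & 1))
(3) (1 & 1)  =[and_true →]=  1    ⊢ ((~ 0) & 1)
(4) 1  =[absorb_and ←]=  (1 & (1 | 1))    ⊢ ((~ 0) & (1 & (1 | 1)))
(5) 1  =[absorb_or ←]=  (1 | (1 & a))    ⊢ ((~ 0) & (1 & ((1 | (1 & a)) | 1)))
(6) 1  =[and_true ←]=  (1 & 1)    ⊢ ((~ 0) & (1 & (((1 & 1) | (1 & a)) | 1)))
(7) 1  =[absorb_and ←]=  (1 & (1 | b))    ⊢ ((~ 0) & ((1 & (1 | b)) & (((1 & 1) | (1 & a)) | 1)))
(8) (((1 & 1) | (1 & a)) | 1)  =[and_true ←]=  ((((1 & 1) | (1 & a)) | 1) & 1)    ⊢ E2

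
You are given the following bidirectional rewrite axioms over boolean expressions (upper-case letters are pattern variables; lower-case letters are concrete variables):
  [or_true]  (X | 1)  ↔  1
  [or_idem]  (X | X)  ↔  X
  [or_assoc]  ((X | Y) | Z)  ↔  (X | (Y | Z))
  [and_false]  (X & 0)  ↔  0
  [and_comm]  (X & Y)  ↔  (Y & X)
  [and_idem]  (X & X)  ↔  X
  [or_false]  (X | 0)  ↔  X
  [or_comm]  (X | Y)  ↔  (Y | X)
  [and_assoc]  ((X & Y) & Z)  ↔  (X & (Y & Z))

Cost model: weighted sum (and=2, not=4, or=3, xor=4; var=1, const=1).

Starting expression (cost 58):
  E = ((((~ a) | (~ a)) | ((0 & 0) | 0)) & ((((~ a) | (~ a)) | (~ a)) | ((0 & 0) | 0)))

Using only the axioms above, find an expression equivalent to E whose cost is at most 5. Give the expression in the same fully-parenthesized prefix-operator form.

(~ a)   [cost 5]

step 1: or_idem (→) rewrites ((~ a) | (~ a)) into (~ a), now ((((~ a) | (~ a)) | ((0 & 0) | 0)) & (((~ a) | (~ a)) | ((0 & 0) | 0)))
step 2: and_idem (→) rewrites ((((~ a) | (~ a)) | ((0 & 0) | 0)) & (((~ a) | (~ a)) | ((0 & 0) | 0))) into (((~ a) | (~ a)) | ((0 & 0) | 0))
step 3: or_false (→) rewrites ((0 & 0) | 0) into (0 & 0), now (((~ a) | (~ a)) | (0 & 0))
step 4: and_idem (→) rewrites (0 & 0) into 0, now (((~ a) | (~ a)) | 0)
step 5: or_false (→) rewrites (((~ a) | (~ a)) | 0) into ((~ a) | (~ a))
step 6: or_idem (→) rewrites ((~ a) | (~ a)) into (~ a), reaching cost 5 (bound 5)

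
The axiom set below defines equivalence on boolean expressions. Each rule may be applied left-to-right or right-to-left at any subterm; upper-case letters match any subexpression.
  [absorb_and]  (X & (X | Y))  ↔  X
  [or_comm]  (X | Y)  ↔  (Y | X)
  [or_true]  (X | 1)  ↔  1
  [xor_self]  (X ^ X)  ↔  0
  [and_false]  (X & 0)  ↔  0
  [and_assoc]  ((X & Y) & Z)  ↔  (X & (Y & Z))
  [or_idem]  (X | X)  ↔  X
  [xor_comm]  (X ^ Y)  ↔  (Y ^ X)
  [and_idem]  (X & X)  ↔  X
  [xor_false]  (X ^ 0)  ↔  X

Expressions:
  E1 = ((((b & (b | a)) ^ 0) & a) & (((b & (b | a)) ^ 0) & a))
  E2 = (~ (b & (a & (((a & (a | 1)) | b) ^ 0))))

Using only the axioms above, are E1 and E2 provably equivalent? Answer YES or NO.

The axioms are sound identities: if E1 ↔* E2 then E1 and E2 evaluate identically under any assignment.
Under a=0, b=0: E1 evaluates to 0, E2 to 1. Distinct ⇒ no rewrite sequence connects them.

NO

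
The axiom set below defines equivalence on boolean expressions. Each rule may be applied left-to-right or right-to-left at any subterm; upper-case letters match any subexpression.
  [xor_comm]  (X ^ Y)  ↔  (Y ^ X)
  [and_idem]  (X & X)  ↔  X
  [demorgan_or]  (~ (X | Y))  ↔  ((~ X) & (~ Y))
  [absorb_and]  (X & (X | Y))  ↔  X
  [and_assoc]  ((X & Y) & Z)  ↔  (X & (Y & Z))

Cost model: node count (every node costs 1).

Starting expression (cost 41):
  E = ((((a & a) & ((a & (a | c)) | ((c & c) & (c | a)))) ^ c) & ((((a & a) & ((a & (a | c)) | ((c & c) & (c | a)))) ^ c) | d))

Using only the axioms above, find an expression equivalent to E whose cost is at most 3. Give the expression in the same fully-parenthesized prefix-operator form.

(a ^ c)   [cost 3]

(1) ((((a & a) & ((a & (a | c)) | ((c & c) & (c | a)))) ^ c) & ((((a & a) & ((a & (a | c)) | ((c & c) & (c | a)))) ^ c) | d))  =[absorb_and →]=  (((a & a) & ((a & (a | c)) | ((c & c) & (c | a)))) ^ c)
(2) (c & c)  =[and_idem →]=  c    ⊢ (((a & a) & ((a & (a | c)) | (c & (c | a)))) ^ c)
(3) (a & (a | c))  =[absorb_and →]=  a    ⊢ (((a & a) & (a | (c & (c | a)))) ^ c)
(4) (a & a)  =[and_idem →]=  a    ⊢ ((a & (a | (c & (c | a)))) ^ c)
(5) (c & (c | a))  =[absorb_and →]=  c    ⊢ ((a & (a | c)) ^ c)
(6) (a & (a | c))  =[absorb_and →]=  a    ⊢ cost 3, within 3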